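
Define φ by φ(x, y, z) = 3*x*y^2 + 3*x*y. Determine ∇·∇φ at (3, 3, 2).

∂²φ/∂x² = 0
∂²φ/∂y² = 6*x
∂²φ/∂z² = 0
∇²φ = 6*x
At (3, 3, 2): 18.

18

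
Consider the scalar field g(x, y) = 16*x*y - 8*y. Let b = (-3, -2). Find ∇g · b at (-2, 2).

-16

∂g/∂x = 16*y
∂g/∂y = 16*x - 8
∇g at (-2, 2) = (32, -40)
∇g · b = (32)(-3) + (-40)(-2) = -16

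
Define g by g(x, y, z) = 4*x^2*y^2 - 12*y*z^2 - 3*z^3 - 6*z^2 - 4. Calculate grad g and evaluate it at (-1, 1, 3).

(-8, -100, -189)

∂g/∂x = 8*x*y^2
∂g/∂y = 8*x^2*y - 12*z^2
∂g/∂z = -24*y*z - 9*z^2 - 12*z
∇g = (8*x*y^2, 8*x^2*y - 12*z^2, -24*y*z - 9*z^2 - 12*z)
At (-1, 1, 3): (-8, -100, -189).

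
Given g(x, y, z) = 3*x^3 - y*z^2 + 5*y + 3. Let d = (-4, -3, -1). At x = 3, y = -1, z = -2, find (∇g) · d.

∂g/∂x = 9*x^2
∂g/∂y = -z^2 + 5
∂g/∂z = -2*y*z
∇g at (3, -1, -2) = (81, 1, -4)
∇g · d = (81)(-4) + (1)(-3) + (-4)(-1) = -323

-323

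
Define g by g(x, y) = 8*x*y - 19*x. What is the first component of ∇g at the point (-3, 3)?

5

(∇g)_1 = ∂g/∂x = 8*y - 19
At (-3, 3): 5.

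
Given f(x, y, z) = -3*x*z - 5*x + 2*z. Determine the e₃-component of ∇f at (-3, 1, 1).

11

(∇f)_3 = ∂f/∂z = -3*x + 2
At (-3, 1, 1): 11.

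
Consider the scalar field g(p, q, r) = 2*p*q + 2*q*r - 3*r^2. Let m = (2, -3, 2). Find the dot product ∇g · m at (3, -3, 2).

∂g/∂p = 2*q
∂g/∂q = 2*p + 2*r
∂g/∂r = 2*q - 6*r
∇g at (3, -3, 2) = (-6, 10, -18)
∇g · m = (-6)(2) + (10)(-3) + (-18)(2) = -78

-78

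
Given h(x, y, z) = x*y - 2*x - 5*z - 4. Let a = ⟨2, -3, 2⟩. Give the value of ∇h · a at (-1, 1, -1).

-9

∂h/∂x = y - 2
∂h/∂y = x
∂h/∂z = -5
∇h at (-1, 1, -1) = (-1, -1, -5)
∇h · a = (-1)(2) + (-1)(-3) + (-5)(2) = -9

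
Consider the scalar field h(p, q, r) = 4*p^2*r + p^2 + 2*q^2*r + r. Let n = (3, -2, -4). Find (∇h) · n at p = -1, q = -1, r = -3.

∂h/∂p = 8*p*r + 2*p
∂h/∂q = 4*q*r
∂h/∂r = 4*p^2 + 2*q^2 + 1
∇h at (-1, -1, -3) = (22, 12, 7)
∇h · n = (22)(3) + (12)(-2) + (7)(-4) = 14

14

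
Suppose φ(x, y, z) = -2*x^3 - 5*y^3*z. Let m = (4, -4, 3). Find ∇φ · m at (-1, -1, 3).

171

∂φ/∂x = -6*x^2
∂φ/∂y = -15*y^2*z
∂φ/∂z = -5*y^3
∇φ at (-1, -1, 3) = (-6, -45, 5)
∇φ · m = (-6)(4) + (-45)(-4) + (5)(3) = 171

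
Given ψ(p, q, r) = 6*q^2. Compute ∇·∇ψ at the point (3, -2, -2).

∂²ψ/∂p² = 0
∂²ψ/∂q² = 12
∂²ψ/∂r² = 0
∇²ψ = 12
At (3, -2, -2): 12.

12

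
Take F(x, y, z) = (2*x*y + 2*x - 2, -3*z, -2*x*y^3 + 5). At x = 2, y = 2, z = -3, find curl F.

(∇×F)₁ = ∂F₃/∂y − ∂F₂/∂z = -6*x*y^2 + 3
(∇×F)₂ = ∂F₁/∂z − ∂F₃/∂x = 2*y^3
(∇×F)₃ = ∂F₂/∂x − ∂F₁/∂y = -2*x
∇×F = (-6*x*y^2 + 3, 2*y^3, -2*x)
At (2, 2, -3): (-45, 16, -4).

(-45, 16, -4)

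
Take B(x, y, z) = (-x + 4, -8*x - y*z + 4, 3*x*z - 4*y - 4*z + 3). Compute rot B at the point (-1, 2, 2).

(∇×B)₁ = ∂B₃/∂y − ∂B₂/∂z = y - 4
(∇×B)₂ = ∂B₁/∂z − ∂B₃/∂x = -3*z
(∇×B)₃ = ∂B₂/∂x − ∂B₁/∂y = -8
∇×B = (y - 4, -3*z, -8)
At (-1, 2, 2): (-2, -6, -8).

(-2, -6, -8)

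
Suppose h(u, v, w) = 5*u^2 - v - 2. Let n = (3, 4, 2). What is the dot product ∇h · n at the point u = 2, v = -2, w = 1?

∂h/∂u = 10*u
∂h/∂v = -1
∂h/∂w = 0
∇h at (2, -2, 1) = (20, -1, 0)
∇h · n = (20)(3) + (-1)(4) + (0)(2) = 56

56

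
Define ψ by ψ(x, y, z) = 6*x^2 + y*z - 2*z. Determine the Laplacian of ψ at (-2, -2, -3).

12

∂²ψ/∂x² = 12
∂²ψ/∂y² = 0
∂²ψ/∂z² = 0
∇²ψ = 12
At (-2, -2, -3): 12.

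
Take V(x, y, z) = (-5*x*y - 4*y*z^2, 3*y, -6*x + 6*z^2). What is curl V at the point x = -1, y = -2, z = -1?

(0, -10, -1)

(∇×V)₁ = ∂V₃/∂y − ∂V₂/∂z = 0
(∇×V)₂ = ∂V₁/∂z − ∂V₃/∂x = -8*y*z + 6
(∇×V)₃ = ∂V₂/∂x − ∂V₁/∂y = 5*x + 4*z^2
∇×V = (0, -8*y*z + 6, 5*x + 4*z^2)
At (-1, -2, -1): (0, -10, -1).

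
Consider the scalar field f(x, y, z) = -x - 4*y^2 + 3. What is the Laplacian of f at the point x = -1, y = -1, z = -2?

∂²f/∂x² = 0
∂²f/∂y² = -8
∂²f/∂z² = 0
∇²f = -8
At (-1, -1, -2): -8.

-8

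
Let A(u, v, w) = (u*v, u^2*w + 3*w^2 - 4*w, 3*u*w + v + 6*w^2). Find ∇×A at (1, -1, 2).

(-8, -6, 3)

(∇×A)₁ = ∂A₃/∂v − ∂A₂/∂w = -u^2 - 6*w + 5
(∇×A)₂ = ∂A₁/∂w − ∂A₃/∂u = -3*w
(∇×A)₃ = ∂A₂/∂u − ∂A₁/∂v = 2*u*w - u
∇×A = (-u^2 - 6*w + 5, -3*w, 2*u*w - u)
At (1, -1, 2): (-8, -6, 3).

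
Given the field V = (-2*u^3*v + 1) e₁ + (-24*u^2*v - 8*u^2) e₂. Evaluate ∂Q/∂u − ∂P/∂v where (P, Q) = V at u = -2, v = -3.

-272

∂V₂/∂u = -48*u*v - 16*u
∂V₁/∂v = -2*u^3
Scalar curl = 2*u^3 - 48*u*v - 16*u
At (-2, -3): -272.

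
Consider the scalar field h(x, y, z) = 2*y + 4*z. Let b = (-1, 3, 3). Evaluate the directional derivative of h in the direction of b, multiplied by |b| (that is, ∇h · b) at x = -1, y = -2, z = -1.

18

∂h/∂x = 0
∂h/∂y = 2
∂h/∂z = 4
∇h at (-1, -2, -1) = (0, 2, 4)
∇h · b = (0)(-1) + (2)(3) + (4)(3) = 18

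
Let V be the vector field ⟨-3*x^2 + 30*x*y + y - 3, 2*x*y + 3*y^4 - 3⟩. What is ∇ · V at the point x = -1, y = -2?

-152

∂V₁/∂x = -6*x + 30*y
∂V₂/∂y = 2*x + 12*y^3
∇·V = -4*x + 12*y^3 + 30*y
At (-1, -2): -152.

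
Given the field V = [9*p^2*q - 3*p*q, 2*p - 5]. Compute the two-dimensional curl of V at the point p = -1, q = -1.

-10

∂V₂/∂p = 2
∂V₁/∂q = 9*p^2 - 3*p
Scalar curl = -9*p^2 + 3*p + 2
At (-1, -1): -10.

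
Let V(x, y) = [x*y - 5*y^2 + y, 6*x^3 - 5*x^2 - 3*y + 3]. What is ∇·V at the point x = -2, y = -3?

∂V₁/∂x = y
∂V₂/∂y = -3
∇·V = y - 3
At (-2, -3): -6.

-6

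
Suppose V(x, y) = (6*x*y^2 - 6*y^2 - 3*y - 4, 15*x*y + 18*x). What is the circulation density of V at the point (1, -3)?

-24

∂V₂/∂x = 15*y + 18
∂V₁/∂y = 12*x*y - 12*y - 3
Scalar curl = -12*x*y + 27*y + 21
At (1, -3): -24.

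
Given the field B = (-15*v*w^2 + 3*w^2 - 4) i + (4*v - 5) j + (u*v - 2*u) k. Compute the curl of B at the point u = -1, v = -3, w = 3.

(∇×B)₁ = ∂B₃/∂v − ∂B₂/∂w = u
(∇×B)₂ = ∂B₁/∂w − ∂B₃/∂u = -30*v*w - v + 6*w + 2
(∇×B)₃ = ∂B₂/∂u − ∂B₁/∂v = 15*w^2
∇×B = (u, -30*v*w - v + 6*w + 2, 15*w^2)
At (-1, -3, 3): (-1, 293, 135).

(-1, 293, 135)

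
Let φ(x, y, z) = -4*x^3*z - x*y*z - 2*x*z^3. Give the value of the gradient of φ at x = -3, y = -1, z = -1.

(109, -3, 123)

∂φ/∂x = -12*x^2*z - y*z - 2*z^3
∂φ/∂y = -x*z
∂φ/∂z = -4*x^3 - x*y - 6*x*z^2
∇φ = (-12*x^2*z - y*z - 2*z^3, -x*z, -4*x^3 - x*y - 6*x*z^2)
At (-3, -1, -1): (109, -3, 123).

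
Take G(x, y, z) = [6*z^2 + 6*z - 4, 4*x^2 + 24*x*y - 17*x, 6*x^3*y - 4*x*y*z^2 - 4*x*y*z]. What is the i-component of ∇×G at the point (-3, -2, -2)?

-138

(∇×G)_1 = ∂G₃/∂y − ∂G₂/∂z
= 6*x^3 - 4*x*z^2 - 4*x*z − (0)
= 6*x^3 - 4*x*z^2 - 4*x*z
At (-3, -2, -2): -138.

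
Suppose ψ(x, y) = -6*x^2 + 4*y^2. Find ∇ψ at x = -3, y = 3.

∂ψ/∂x = -12*x
∂ψ/∂y = 8*y
∇ψ = (-12*x, 8*y)
At (-3, 3): (36, 24).

(36, 24)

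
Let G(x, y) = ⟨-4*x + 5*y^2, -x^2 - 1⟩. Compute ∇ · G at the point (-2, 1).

∂G₁/∂x = -4
∂G₂/∂y = 0
∇·G = -4
At (-2, 1): -4.

-4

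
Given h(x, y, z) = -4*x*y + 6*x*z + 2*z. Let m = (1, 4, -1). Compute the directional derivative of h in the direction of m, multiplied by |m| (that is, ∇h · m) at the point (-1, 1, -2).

4

∂h/∂x = -4*y + 6*z
∂h/∂y = -4*x
∂h/∂z = 6*x + 2
∇h at (-1, 1, -2) = (-16, 4, -4)
∇h · m = (-16)(1) + (4)(4) + (-4)(-1) = 4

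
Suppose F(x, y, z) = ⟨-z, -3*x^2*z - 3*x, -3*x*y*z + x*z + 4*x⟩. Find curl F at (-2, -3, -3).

(∇×F)₁ = ∂F₃/∂y − ∂F₂/∂z = 3*x^2 - 3*x*z
(∇×F)₂ = ∂F₁/∂z − ∂F₃/∂x = 3*y*z - z - 5
(∇×F)₃ = ∂F₂/∂x − ∂F₁/∂y = -6*x*z - 3
∇×F = (3*x^2 - 3*x*z, 3*y*z - z - 5, -6*x*z - 3)
At (-2, -3, -3): (-6, 25, -39).

(-6, 25, -39)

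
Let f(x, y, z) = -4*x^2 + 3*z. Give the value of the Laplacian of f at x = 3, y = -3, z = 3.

∂²f/∂x² = -8
∂²f/∂y² = 0
∂²f/∂z² = 0
∇²f = -8
At (3, -3, 3): -8.

-8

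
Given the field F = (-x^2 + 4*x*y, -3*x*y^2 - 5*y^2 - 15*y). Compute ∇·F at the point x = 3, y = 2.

∂F₁/∂x = -2*x + 4*y
∂F₂/∂y = -6*x*y - 10*y - 15
∇·F = -6*x*y - 2*x - 6*y - 15
At (3, 2): -69.

-69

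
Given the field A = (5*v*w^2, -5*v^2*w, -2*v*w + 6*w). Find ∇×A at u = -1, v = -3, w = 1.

(43, -30, -5)

(∇×A)₁ = ∂A₃/∂v − ∂A₂/∂w = 5*v^2 - 2*w
(∇×A)₂ = ∂A₁/∂w − ∂A₃/∂u = 10*v*w
(∇×A)₃ = ∂A₂/∂u − ∂A₁/∂v = -5*w^2
∇×A = (5*v^2 - 2*w, 10*v*w, -5*w^2)
At (-1, -3, 1): (43, -30, -5).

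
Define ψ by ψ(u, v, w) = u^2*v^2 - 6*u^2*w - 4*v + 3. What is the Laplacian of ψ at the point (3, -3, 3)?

∂²ψ/∂u² = 2*(v^2 - 6*w)
∂²ψ/∂v² = 2*u^2
∂²ψ/∂w² = 0
∇²ψ = 2*u^2 + 2*v^2 - 12*w
At (3, -3, 3): 0.

0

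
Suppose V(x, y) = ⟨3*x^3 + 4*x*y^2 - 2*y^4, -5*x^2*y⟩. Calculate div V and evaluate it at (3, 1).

40

∂V₁/∂x = 9*x^2 + 4*y^2
∂V₂/∂y = -5*x^2
∇·V = 4*x^2 + 4*y^2
At (3, 1): 40.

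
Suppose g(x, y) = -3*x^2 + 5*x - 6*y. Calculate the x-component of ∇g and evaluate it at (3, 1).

-13

(∇g)_1 = ∂g/∂x = -6*x + 5
At (3, 1): -13.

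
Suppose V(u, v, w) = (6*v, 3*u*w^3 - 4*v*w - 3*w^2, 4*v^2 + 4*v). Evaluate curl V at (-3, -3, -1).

(∇×V)₁ = ∂V₃/∂v − ∂V₂/∂w = -9*u*w^2 + 12*v + 6*w + 4
(∇×V)₂ = ∂V₁/∂w − ∂V₃/∂u = 0
(∇×V)₃ = ∂V₂/∂u − ∂V₁/∂v = 3*w^3 - 6
∇×V = (-9*u*w^2 + 12*v + 6*w + 4, 0, 3*w^3 - 6)
At (-3, -3, -1): (-11, 0, -9).

(-11, 0, -9)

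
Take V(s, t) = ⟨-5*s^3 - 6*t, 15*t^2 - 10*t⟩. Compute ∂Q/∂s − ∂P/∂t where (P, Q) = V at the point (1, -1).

∂V₂/∂s = 0
∂V₁/∂t = -6
Scalar curl = 6
At (1, -1): 6.

6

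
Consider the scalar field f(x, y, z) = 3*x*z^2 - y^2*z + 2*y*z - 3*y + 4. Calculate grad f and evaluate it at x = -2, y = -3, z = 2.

(12, 13, -39)

∂f/∂x = 3*z^2
∂f/∂y = -2*y*z + 2*z - 3
∂f/∂z = 6*x*z - y^2 + 2*y
∇f = (3*z^2, -2*y*z + 2*z - 3, 6*x*z - y^2 + 2*y)
At (-2, -3, 2): (12, 13, -39).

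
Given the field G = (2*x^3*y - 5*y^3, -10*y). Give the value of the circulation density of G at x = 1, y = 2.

∂G₂/∂x = 0
∂G₁/∂y = 2*x^3 - 15*y^2
Scalar curl = -2*x^3 + 15*y^2
At (1, 2): 58.

58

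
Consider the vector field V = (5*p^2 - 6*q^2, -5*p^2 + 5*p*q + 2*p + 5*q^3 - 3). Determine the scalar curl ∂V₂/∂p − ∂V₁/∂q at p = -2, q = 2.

56

∂V₂/∂p = -10*p + 5*q + 2
∂V₁/∂q = -12*q
Scalar curl = -10*p + 17*q + 2
At (-2, 2): 56.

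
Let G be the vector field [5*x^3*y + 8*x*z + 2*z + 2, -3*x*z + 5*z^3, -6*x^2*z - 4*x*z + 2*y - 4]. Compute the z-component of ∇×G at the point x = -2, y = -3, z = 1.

37

(∇×G)_3 = ∂G₂/∂x − ∂G₁/∂y
= -3*z − (5*x^3)
= -5*x^3 - 3*z
At (-2, -3, 1): 37.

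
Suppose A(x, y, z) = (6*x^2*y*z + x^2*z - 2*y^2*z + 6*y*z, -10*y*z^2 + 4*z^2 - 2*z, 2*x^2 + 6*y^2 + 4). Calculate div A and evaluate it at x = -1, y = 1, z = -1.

∂A₁/∂x = 12*x*y*z + 2*x*z
∂A₂/∂y = -10*z^2
∂A₃/∂z = 0
∇·A = 12*x*y*z + 2*x*z - 10*z^2
At (-1, 1, -1): 4.

4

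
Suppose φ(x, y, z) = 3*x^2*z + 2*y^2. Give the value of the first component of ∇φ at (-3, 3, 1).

-18

(∇φ)_1 = ∂φ/∂x = 6*x*z
At (-3, 3, 1): -18.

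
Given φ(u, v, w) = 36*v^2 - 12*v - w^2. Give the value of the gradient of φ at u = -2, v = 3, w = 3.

(0, 204, -6)

∂φ/∂u = 0
∂φ/∂v = 72*v - 12
∂φ/∂w = -2*w
∇φ = (0, 72*v - 12, -2*w)
At (-2, 3, 3): (0, 204, -6).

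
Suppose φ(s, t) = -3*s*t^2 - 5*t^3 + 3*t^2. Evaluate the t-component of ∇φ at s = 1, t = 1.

(∇φ)_2 = ∂φ/∂t = -6*s*t - 15*t^2 + 6*t
At (1, 1): -15.

-15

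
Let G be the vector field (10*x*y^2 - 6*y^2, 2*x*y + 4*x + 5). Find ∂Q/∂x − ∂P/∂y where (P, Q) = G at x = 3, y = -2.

96

∂G₂/∂x = 2*y + 4
∂G₁/∂y = 20*x*y - 12*y
Scalar curl = -20*x*y + 14*y + 4
At (3, -2): 96.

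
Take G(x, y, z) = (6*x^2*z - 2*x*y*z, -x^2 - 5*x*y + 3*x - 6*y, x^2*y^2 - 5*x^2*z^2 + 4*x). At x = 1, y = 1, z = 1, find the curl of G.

(∇×G)₁ = ∂G₃/∂y − ∂G₂/∂z = 2*x^2*y
(∇×G)₂ = ∂G₁/∂z − ∂G₃/∂x = 6*x^2 - 2*x*y^2 - 2*x*y + 10*x*z^2 - 4
(∇×G)₃ = ∂G₂/∂x − ∂G₁/∂y = 2*x*z - 2*x - 5*y + 3
∇×G = (2*x^2*y, 6*x^2 - 2*x*y^2 - 2*x*y + 10*x*z^2 - 4, 2*x*z - 2*x - 5*y + 3)
At (1, 1, 1): (2, 8, -2).

(2, 8, -2)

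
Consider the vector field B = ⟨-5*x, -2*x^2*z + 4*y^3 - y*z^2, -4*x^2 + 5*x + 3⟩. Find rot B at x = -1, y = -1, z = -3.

(∇×B)₁ = ∂B₃/∂y − ∂B₂/∂z = 2*x^2 + 2*y*z
(∇×B)₂ = ∂B₁/∂z − ∂B₃/∂x = 8*x - 5
(∇×B)₃ = ∂B₂/∂x − ∂B₁/∂y = -4*x*z
∇×B = (2*x^2 + 2*y*z, 8*x - 5, -4*x*z)
At (-1, -1, -3): (8, -13, -12).

(8, -13, -12)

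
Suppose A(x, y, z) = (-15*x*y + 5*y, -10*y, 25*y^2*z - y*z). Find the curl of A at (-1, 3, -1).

(-149, 0, -20)

(∇×A)₁ = ∂A₃/∂y − ∂A₂/∂z = 50*y*z - z
(∇×A)₂ = ∂A₁/∂z − ∂A₃/∂x = 0
(∇×A)₃ = ∂A₂/∂x − ∂A₁/∂y = 15*x - 5
∇×A = (50*y*z - z, 0, 15*x - 5)
At (-1, 3, -1): (-149, 0, -20).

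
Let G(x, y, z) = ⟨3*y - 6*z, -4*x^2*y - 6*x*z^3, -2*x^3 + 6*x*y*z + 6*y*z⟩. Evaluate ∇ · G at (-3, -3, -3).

0

∂G₁/∂x = 0
∂G₂/∂y = -4*x^2
∂G₃/∂z = 6*x*y + 6*y
∇·G = -4*x^2 + 6*x*y + 6*y
At (-3, -3, -3): 0.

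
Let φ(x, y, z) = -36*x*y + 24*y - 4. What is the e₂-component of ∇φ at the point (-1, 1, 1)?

(∇φ)_2 = ∂φ/∂y = -36*x + 24
At (-1, 1, 1): 60.

60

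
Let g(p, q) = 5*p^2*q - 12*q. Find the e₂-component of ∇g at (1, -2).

-7

(∇g)_2 = ∂g/∂q = 5*p^2 - 12
At (1, -2): -7.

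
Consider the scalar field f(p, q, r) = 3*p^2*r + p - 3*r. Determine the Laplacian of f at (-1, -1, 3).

∂²f/∂p² = 6*r
∂²f/∂q² = 0
∂²f/∂r² = 0
∇²f = 6*r
At (-1, -1, 3): 18.

18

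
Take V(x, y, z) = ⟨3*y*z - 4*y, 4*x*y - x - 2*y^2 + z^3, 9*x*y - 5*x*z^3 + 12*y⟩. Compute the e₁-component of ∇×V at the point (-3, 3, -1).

(∇×V)_1 = ∂V₃/∂y − ∂V₂/∂z
= 9*x + 12 − (3*z^2)
= 9*x - 3*z^2 + 12
At (-3, 3, -1): -18.

-18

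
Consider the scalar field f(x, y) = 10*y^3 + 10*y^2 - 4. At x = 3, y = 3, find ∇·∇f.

∂²f/∂x² = 0
∂²f/∂y² = 20*(3*y + 1)
∇²f = 60*y + 20
At (3, 3): 200.

200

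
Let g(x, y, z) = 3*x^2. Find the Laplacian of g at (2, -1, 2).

6

∂²g/∂x² = 6
∂²g/∂y² = 0
∂²g/∂z² = 0
∇²g = 6
At (2, -1, 2): 6.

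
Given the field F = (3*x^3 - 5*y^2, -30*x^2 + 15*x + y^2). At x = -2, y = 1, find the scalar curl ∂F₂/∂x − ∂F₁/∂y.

∂F₂/∂x = -60*x + 15
∂F₁/∂y = -10*y
Scalar curl = -60*x + 10*y + 15
At (-2, 1): 145.

145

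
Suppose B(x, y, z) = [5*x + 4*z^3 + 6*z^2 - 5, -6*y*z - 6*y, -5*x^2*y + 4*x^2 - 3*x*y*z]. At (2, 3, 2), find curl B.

(-14, 134, 0)

(∇×B)₁ = ∂B₃/∂y − ∂B₂/∂z = -5*x^2 - 3*x*z + 6*y
(∇×B)₂ = ∂B₁/∂z − ∂B₃/∂x = 10*x*y - 8*x + 3*y*z + 12*z^2 + 12*z
(∇×B)₃ = ∂B₂/∂x − ∂B₁/∂y = 0
∇×B = (-5*x^2 - 3*x*z + 6*y, 10*x*y - 8*x + 3*y*z + 12*z^2 + 12*z, 0)
At (2, 3, 2): (-14, 134, 0).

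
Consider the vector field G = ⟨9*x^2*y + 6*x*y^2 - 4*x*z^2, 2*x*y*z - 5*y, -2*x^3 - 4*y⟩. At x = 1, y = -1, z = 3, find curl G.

(-2, -18, -3)

(∇×G)₁ = ∂G₃/∂y − ∂G₂/∂z = -2*x*y - 4
(∇×G)₂ = ∂G₁/∂z − ∂G₃/∂x = 6*x^2 - 8*x*z
(∇×G)₃ = ∂G₂/∂x − ∂G₁/∂y = -9*x^2 - 12*x*y + 2*y*z
∇×G = (-2*x*y - 4, 6*x^2 - 8*x*z, -9*x^2 - 12*x*y + 2*y*z)
At (1, -1, 3): (-2, -18, -3).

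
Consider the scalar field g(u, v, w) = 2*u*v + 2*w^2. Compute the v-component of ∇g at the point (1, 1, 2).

2

(∇g)_2 = ∂g/∂v = 2*u
At (1, 1, 2): 2.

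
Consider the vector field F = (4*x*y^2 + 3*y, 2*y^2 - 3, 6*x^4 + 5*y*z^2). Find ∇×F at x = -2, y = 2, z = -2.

(∇×F)₁ = ∂F₃/∂y − ∂F₂/∂z = 5*z^2
(∇×F)₂ = ∂F₁/∂z − ∂F₃/∂x = -24*x^3
(∇×F)₃ = ∂F₂/∂x − ∂F₁/∂y = -8*x*y - 3
∇×F = (5*z^2, -24*x^3, -8*x*y - 3)
At (-2, 2, -2): (20, 192, 29).

(20, 192, 29)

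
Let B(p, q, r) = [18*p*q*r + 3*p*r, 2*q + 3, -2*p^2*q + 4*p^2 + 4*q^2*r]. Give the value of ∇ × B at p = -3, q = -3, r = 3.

(-90, 213, 162)

(∇×B)₁ = ∂B₃/∂q − ∂B₂/∂r = -2*p^2 + 8*q*r
(∇×B)₂ = ∂B₁/∂r − ∂B₃/∂p = 22*p*q - 5*p
(∇×B)₃ = ∂B₂/∂p − ∂B₁/∂q = -18*p*r
∇×B = (-2*p^2 + 8*q*r, 22*p*q - 5*p, -18*p*r)
At (-3, -3, 3): (-90, 213, 162).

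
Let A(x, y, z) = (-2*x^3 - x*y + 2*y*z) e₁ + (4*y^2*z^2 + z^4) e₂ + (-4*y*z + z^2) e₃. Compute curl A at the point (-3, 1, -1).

(∇×A)₁ = ∂A₃/∂y − ∂A₂/∂z = -8*y^2*z - 4*z^3 - 4*z
(∇×A)₂ = ∂A₁/∂z − ∂A₃/∂x = 2*y
(∇×A)₃ = ∂A₂/∂x − ∂A₁/∂y = x - 2*z
∇×A = (-8*y^2*z - 4*z^3 - 4*z, 2*y, x - 2*z)
At (-3, 1, -1): (16, 2, -1).

(16, 2, -1)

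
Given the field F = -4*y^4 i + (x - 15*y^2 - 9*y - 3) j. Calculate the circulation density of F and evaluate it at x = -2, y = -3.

∂F₂/∂x = 1
∂F₁/∂y = -16*y^3
Scalar curl = 16*y^3 + 1
At (-2, -3): -431.

-431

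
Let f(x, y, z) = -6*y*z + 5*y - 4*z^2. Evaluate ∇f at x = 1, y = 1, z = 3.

∂f/∂x = 0
∂f/∂y = -6*z + 5
∂f/∂z = -6*y - 8*z
∇f = (0, -6*z + 5, -6*y - 8*z)
At (1, 1, 3): (0, -13, -30).

(0, -13, -30)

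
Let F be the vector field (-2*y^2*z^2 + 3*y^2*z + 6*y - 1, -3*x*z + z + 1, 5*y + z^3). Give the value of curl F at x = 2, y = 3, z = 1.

(∇×F)₁ = ∂F₃/∂y − ∂F₂/∂z = 3*x + 4
(∇×F)₂ = ∂F₁/∂z − ∂F₃/∂x = -4*y^2*z + 3*y^2
(∇×F)₃ = ∂F₂/∂x − ∂F₁/∂y = 4*y*z^2 - 6*y*z - 3*z - 6
∇×F = (3*x + 4, -4*y^2*z + 3*y^2, 4*y*z^2 - 6*y*z - 3*z - 6)
At (2, 3, 1): (10, -9, -15).

(10, -9, -15)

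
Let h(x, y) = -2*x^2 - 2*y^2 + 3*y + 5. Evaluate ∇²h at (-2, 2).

∂²h/∂x² = -4
∂²h/∂y² = -4
∇²h = -8
At (-2, 2): -8.

-8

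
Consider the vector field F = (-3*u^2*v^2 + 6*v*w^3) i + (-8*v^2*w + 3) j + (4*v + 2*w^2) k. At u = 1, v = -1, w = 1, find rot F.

(12, -18, -12)

(∇×F)₁ = ∂F₃/∂v − ∂F₂/∂w = 8*v^2 + 4
(∇×F)₂ = ∂F₁/∂w − ∂F₃/∂u = 18*v*w^2
(∇×F)₃ = ∂F₂/∂u − ∂F₁/∂v = 6*u^2*v - 6*w^3
∇×F = (8*v^2 + 4, 18*v*w^2, 6*u^2*v - 6*w^3)
At (1, -1, 1): (12, -18, -12).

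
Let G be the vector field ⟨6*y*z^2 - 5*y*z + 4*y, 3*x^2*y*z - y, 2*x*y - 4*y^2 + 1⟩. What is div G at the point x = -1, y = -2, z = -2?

∂G₁/∂x = 0
∂G₂/∂y = 3*x^2*z - 1
∂G₃/∂z = 0
∇·G = 3*x^2*z - 1
At (-1, -2, -2): -7.

-7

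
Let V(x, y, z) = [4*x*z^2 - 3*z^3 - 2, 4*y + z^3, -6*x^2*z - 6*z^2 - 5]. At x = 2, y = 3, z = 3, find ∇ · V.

∂V₁/∂x = 4*z^2
∂V₂/∂y = 4
∂V₃/∂z = -6*x^2 - 12*z
∇·V = -6*x^2 + 4*z^2 - 12*z + 4
At (2, 3, 3): -20.

-20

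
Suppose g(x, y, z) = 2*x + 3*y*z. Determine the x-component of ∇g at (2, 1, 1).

2

(∇g)_1 = ∂g/∂x = 2
At (2, 1, 1): 2.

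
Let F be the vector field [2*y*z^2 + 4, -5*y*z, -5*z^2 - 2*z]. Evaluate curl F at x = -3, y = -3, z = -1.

(-15, 12, -2)

(∇×F)₁ = ∂F₃/∂y − ∂F₂/∂z = 5*y
(∇×F)₂ = ∂F₁/∂z − ∂F₃/∂x = 4*y*z
(∇×F)₃ = ∂F₂/∂x − ∂F₁/∂y = -2*z^2
∇×F = (5*y, 4*y*z, -2*z^2)
At (-3, -3, -1): (-15, 12, -2).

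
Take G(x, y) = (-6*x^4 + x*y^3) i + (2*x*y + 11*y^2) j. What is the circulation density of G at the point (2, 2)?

-20

∂G₂/∂x = 2*y
∂G₁/∂y = 3*x*y^2
Scalar curl = -3*x*y^2 + 2*y
At (2, 2): -20.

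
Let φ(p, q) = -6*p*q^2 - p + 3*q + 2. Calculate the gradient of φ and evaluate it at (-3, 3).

∂φ/∂p = -6*q^2 - 1
∂φ/∂q = -12*p*q + 3
∇φ = (-6*q^2 - 1, -12*p*q + 3)
At (-3, 3): (-55, 111).

(-55, 111)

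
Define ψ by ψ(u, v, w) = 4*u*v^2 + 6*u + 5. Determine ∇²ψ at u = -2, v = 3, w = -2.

∂²ψ/∂u² = 0
∂²ψ/∂v² = 8*u
∂²ψ/∂w² = 0
∇²ψ = 8*u
At (-2, 3, -2): -16.

-16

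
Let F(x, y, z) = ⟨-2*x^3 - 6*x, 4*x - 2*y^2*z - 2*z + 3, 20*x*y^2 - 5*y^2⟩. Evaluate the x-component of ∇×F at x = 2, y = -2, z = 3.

-130

(∇×F)_1 = ∂F₃/∂y − ∂F₂/∂z
= 40*x*y - 10*y − (-2*y^2 - 2)
= 40*x*y + 2*y^2 - 10*y + 2
At (2, -2, 3): -130.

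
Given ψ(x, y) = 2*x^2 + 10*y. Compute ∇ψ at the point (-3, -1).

(-12, 10)

∂ψ/∂x = 4*x
∂ψ/∂y = 10
∇ψ = (4*x, 10)
At (-3, -1): (-12, 10).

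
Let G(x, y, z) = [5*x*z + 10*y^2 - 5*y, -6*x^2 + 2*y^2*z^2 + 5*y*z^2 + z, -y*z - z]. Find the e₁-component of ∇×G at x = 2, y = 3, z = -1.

66

(∇×G)_1 = ∂G₃/∂y − ∂G₂/∂z
= -z − (4*y^2*z + 10*y*z + 1)
= -4*y^2*z - 10*y*z - z - 1
At (2, 3, -1): 66.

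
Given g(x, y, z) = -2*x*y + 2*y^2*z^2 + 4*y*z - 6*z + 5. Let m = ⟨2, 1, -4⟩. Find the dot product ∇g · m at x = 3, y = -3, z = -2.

∂g/∂x = -2*y
∂g/∂y = -2*x + 4*y*z^2 + 4*z
∂g/∂z = 4*y^2*z + 4*y - 6
∇g at (3, -3, -2) = (6, -62, -90)
∇g · m = (6)(2) + (-62)(1) + (-90)(-4) = 310

310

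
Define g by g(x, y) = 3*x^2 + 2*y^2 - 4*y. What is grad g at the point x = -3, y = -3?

(-18, -16)

∂g/∂x = 6*x
∂g/∂y = 4*y - 4
∇g = (6*x, 4*y - 4)
At (-3, -3): (-18, -16).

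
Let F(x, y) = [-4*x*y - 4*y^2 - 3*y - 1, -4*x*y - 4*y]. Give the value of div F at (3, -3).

∂F₁/∂x = -4*y
∂F₂/∂y = -4*x - 4
∇·F = -4*x - 4*y - 4
At (3, -3): -4.

-4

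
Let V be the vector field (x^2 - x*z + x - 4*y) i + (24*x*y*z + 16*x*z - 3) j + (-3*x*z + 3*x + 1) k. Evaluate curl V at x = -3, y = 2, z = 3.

(∇×V)₁ = ∂V₃/∂y − ∂V₂/∂z = -24*x*y - 16*x
(∇×V)₂ = ∂V₁/∂z − ∂V₃/∂x = -x + 3*z - 3
(∇×V)₃ = ∂V₂/∂x − ∂V₁/∂y = 24*y*z + 16*z + 4
∇×V = (-24*x*y - 16*x, -x + 3*z - 3, 24*y*z + 16*z + 4)
At (-3, 2, 3): (192, 9, 196).

(192, 9, 196)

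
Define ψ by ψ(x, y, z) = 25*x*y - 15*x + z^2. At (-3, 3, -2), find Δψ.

∂²ψ/∂x² = 0
∂²ψ/∂y² = 0
∂²ψ/∂z² = 2
∇²ψ = 2
At (-3, 3, -2): 2.

2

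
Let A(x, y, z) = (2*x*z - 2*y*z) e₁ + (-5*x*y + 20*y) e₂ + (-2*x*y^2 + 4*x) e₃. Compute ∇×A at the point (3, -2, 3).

(24, 14, 16)

(∇×A)₁ = ∂A₃/∂y − ∂A₂/∂z = -4*x*y
(∇×A)₂ = ∂A₁/∂z − ∂A₃/∂x = 2*x + 2*y^2 - 2*y - 4
(∇×A)₃ = ∂A₂/∂x − ∂A₁/∂y = -5*y + 2*z
∇×A = (-4*x*y, 2*x + 2*y^2 - 2*y - 4, -5*y + 2*z)
At (3, -2, 3): (24, 14, 16).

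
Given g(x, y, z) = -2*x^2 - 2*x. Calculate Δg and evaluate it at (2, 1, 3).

-4

∂²g/∂x² = -4
∂²g/∂y² = 0
∂²g/∂z² = 0
∇²g = -4
At (2, 1, 3): -4.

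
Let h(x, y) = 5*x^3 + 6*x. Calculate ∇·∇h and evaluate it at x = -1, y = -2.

∂²h/∂x² = 30*x
∂²h/∂y² = 0
∇²h = 30*x
At (-1, -2): -30.

-30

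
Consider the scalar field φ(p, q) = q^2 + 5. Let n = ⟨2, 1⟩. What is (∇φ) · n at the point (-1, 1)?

2

∂φ/∂p = 0
∂φ/∂q = 2*q
∇φ at (-1, 1) = (0, 2)
∇φ · n = (0)(2) + (2)(1) = 2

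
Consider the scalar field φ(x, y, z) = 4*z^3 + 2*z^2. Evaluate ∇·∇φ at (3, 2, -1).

∂²φ/∂x² = 0
∂²φ/∂y² = 0
∂²φ/∂z² = 4*(6*z + 1)
∇²φ = 24*z + 4
At (3, 2, -1): -20.

-20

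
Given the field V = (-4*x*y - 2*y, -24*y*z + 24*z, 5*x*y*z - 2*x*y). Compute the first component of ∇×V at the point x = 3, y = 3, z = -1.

(∇×V)_1 = ∂V₃/∂y − ∂V₂/∂z
= 5*x*z - 2*x − (-24*y + 24)
= 5*x*z - 2*x + 24*y - 24
At (3, 3, -1): 27.

27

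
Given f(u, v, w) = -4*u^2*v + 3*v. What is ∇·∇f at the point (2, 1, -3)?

-8

∂²f/∂u² = -8*v
∂²f/∂v² = 0
∂²f/∂w² = 0
∇²f = -8*v
At (2, 1, -3): -8.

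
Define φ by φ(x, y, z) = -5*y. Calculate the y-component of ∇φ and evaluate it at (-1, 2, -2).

-5

(∇φ)_2 = ∂φ/∂y = -5
At (-1, 2, -2): -5.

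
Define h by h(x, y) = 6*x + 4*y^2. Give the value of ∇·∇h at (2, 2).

∂²h/∂x² = 0
∂²h/∂y² = 8
∇²h = 8
At (2, 2): 8.

8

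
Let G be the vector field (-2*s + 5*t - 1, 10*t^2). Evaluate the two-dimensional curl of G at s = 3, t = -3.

∂G₂/∂s = 0
∂G₁/∂t = 5
Scalar curl = -5
At (3, -3): -5.

-5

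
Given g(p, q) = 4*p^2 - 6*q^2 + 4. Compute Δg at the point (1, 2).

∂²g/∂p² = 8
∂²g/∂q² = -12
∇²g = -4
At (1, 2): -4.

-4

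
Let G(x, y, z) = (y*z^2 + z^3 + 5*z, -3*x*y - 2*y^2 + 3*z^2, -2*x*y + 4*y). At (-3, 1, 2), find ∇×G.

(∇×G)₁ = ∂G₃/∂y − ∂G₂/∂z = -2*x - 6*z + 4
(∇×G)₂ = ∂G₁/∂z − ∂G₃/∂x = 2*y*z + 2*y + 3*z^2 + 5
(∇×G)₃ = ∂G₂/∂x − ∂G₁/∂y = -3*y - z^2
∇×G = (-2*x - 6*z + 4, 2*y*z + 2*y + 3*z^2 + 5, -3*y - z^2)
At (-3, 1, 2): (-2, 23, -7).

(-2, 23, -7)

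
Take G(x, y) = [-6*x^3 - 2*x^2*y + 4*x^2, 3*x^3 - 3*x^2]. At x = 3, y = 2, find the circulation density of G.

∂G₂/∂x = 9*x^2 - 6*x
∂G₁/∂y = -2*x^2
Scalar curl = 11*x^2 - 6*x
At (3, 2): 81.

81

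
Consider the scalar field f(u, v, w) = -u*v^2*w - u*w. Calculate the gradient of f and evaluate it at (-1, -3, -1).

∂f/∂u = -v^2*w - w
∂f/∂v = -2*u*v*w
∂f/∂w = -u*v^2 - u
∇f = (-v^2*w - w, -2*u*v*w, -u*v^2 - u)
At (-1, -3, -1): (10, 6, 10).

(10, 6, 10)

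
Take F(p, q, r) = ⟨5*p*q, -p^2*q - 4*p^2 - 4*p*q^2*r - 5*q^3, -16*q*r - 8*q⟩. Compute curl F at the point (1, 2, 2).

(∇×F)₁ = ∂F₃/∂q − ∂F₂/∂r = 4*p*q^2 - 16*r - 8
(∇×F)₂ = ∂F₁/∂r − ∂F₃/∂p = 0
(∇×F)₃ = ∂F₂/∂p − ∂F₁/∂q = -2*p*q - 13*p - 4*q^2*r
∇×F = (4*p*q^2 - 16*r - 8, 0, -2*p*q - 13*p - 4*q^2*r)
At (1, 2, 2): (-24, 0, -49).

(-24, 0, -49)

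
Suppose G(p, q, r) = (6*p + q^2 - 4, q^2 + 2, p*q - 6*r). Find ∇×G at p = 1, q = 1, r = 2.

(1, -1, -2)

(∇×G)₁ = ∂G₃/∂q − ∂G₂/∂r = p
(∇×G)₂ = ∂G₁/∂r − ∂G₃/∂p = -q
(∇×G)₃ = ∂G₂/∂p − ∂G₁/∂q = -2*q
∇×G = (p, -q, -2*q)
At (1, 1, 2): (1, -1, -2).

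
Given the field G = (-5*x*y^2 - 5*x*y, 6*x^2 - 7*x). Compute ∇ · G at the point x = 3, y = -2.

∂G₁/∂x = -5*y^2 - 5*y
∂G₂/∂y = 0
∇·G = -5*y^2 - 5*y
At (3, -2): -10.

-10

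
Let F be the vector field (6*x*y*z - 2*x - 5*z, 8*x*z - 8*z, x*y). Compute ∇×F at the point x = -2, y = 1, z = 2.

(22, -18, 40)

(∇×F)₁ = ∂F₃/∂y − ∂F₂/∂z = -7*x + 8
(∇×F)₂ = ∂F₁/∂z − ∂F₃/∂x = 6*x*y - y - 5
(∇×F)₃ = ∂F₂/∂x − ∂F₁/∂y = -6*x*z + 8*z
∇×F = (-7*x + 8, 6*x*y - y - 5, -6*x*z + 8*z)
At (-2, 1, 2): (22, -18, 40).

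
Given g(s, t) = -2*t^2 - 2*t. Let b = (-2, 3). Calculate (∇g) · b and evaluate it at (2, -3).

∂g/∂s = 0
∂g/∂t = -4*t - 2
∇g at (2, -3) = (0, 10)
∇g · b = (0)(-2) + (10)(3) = 30

30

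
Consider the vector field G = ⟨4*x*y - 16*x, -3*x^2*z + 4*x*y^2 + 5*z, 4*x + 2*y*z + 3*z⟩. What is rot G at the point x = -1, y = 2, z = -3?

(∇×G)₁ = ∂G₃/∂y − ∂G₂/∂z = 3*x^2 + 2*z - 5
(∇×G)₂ = ∂G₁/∂z − ∂G₃/∂x = -4
(∇×G)₃ = ∂G₂/∂x − ∂G₁/∂y = -6*x*z - 4*x + 4*y^2
∇×G = (3*x^2 + 2*z - 5, -4, -6*x*z - 4*x + 4*y^2)
At (-1, 2, -3): (-8, -4, 2).

(-8, -4, 2)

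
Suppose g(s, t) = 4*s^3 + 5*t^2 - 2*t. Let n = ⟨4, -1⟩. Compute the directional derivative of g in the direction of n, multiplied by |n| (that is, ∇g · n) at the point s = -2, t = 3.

∂g/∂s = 12*s^2
∂g/∂t = 10*t - 2
∇g at (-2, 3) = (48, 28)
∇g · n = (48)(4) + (28)(-1) = 164

164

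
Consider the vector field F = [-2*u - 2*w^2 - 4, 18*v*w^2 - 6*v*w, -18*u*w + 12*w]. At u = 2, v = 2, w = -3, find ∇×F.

(228, -42, 0)

(∇×F)₁ = ∂F₃/∂v − ∂F₂/∂w = -36*v*w + 6*v
(∇×F)₂ = ∂F₁/∂w − ∂F₃/∂u = 14*w
(∇×F)₃ = ∂F₂/∂u − ∂F₁/∂v = 0
∇×F = (-36*v*w + 6*v, 14*w, 0)
At (2, 2, -3): (228, -42, 0).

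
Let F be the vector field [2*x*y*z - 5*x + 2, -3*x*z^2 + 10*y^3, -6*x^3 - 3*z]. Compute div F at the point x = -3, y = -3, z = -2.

274

∂F₁/∂x = 2*y*z - 5
∂F₂/∂y = 30*y^2
∂F₃/∂z = -3
∇·F = 30*y^2 + 2*y*z - 8
At (-3, -3, -2): 274.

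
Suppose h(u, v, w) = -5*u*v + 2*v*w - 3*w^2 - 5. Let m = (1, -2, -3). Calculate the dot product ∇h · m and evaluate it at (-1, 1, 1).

-7

∂h/∂u = -5*v
∂h/∂v = -5*u + 2*w
∂h/∂w = 2*v - 6*w
∇h at (-1, 1, 1) = (-5, 7, -4)
∇h · m = (-5)(1) + (7)(-2) + (-4)(-3) = -7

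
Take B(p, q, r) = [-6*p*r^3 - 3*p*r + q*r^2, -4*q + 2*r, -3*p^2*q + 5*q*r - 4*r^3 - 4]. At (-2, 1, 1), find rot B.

(-9, 32, -1)

(∇×B)₁ = ∂B₃/∂q − ∂B₂/∂r = -3*p^2 + 5*r - 2
(∇×B)₂ = ∂B₁/∂r − ∂B₃/∂p = 6*p*q - 18*p*r^2 - 3*p + 2*q*r
(∇×B)₃ = ∂B₂/∂p − ∂B₁/∂q = -r^2
∇×B = (-3*p^2 + 5*r - 2, 6*p*q - 18*p*r^2 - 3*p + 2*q*r, -r^2)
At (-2, 1, 1): (-9, 32, -1).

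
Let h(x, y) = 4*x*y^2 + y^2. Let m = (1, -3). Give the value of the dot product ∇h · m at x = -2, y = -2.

-68

∂h/∂x = 4*y^2
∂h/∂y = 8*x*y + 2*y
∇h at (-2, -2) = (16, 28)
∇h · m = (16)(1) + (28)(-3) = -68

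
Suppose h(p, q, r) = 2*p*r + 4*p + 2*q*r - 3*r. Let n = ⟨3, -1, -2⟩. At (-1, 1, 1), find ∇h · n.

22

∂h/∂p = 2*r + 4
∂h/∂q = 2*r
∂h/∂r = 2*p + 2*q - 3
∇h at (-1, 1, 1) = (6, 2, -3)
∇h · n = (6)(3) + (2)(-1) + (-3)(-2) = 22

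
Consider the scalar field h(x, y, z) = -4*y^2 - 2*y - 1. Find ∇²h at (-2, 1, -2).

∂²h/∂x² = 0
∂²h/∂y² = -8
∂²h/∂z² = 0
∇²h = -8
At (-2, 1, -2): -8.

-8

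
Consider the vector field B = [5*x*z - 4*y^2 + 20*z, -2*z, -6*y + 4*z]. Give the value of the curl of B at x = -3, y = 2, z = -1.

(∇×B)₁ = ∂B₃/∂y − ∂B₂/∂z = -4
(∇×B)₂ = ∂B₁/∂z − ∂B₃/∂x = 5*x + 20
(∇×B)₃ = ∂B₂/∂x − ∂B₁/∂y = 8*y
∇×B = (-4, 5*x + 20, 8*y)
At (-3, 2, -1): (-4, 5, 16).

(-4, 5, 16)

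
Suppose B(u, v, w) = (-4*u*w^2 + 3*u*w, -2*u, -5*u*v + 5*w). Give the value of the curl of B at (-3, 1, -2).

(15, -52, -2)

(∇×B)₁ = ∂B₃/∂v − ∂B₂/∂w = -5*u
(∇×B)₂ = ∂B₁/∂w − ∂B₃/∂u = -8*u*w + 3*u + 5*v
(∇×B)₃ = ∂B₂/∂u − ∂B₁/∂v = -2
∇×B = (-5*u, -8*u*w + 3*u + 5*v, -2)
At (-3, 1, -2): (15, -52, -2).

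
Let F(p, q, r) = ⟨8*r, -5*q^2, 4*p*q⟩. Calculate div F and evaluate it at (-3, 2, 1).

-20

∂F₁/∂p = 0
∂F₂/∂q = -10*q
∂F₃/∂r = 0
∇·F = -10*q
At (-3, 2, 1): -20.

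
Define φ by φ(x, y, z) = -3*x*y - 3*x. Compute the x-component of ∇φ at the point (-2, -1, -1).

(∇φ)_1 = ∂φ/∂x = -3*y - 3
At (-2, -1, -1): 0.

0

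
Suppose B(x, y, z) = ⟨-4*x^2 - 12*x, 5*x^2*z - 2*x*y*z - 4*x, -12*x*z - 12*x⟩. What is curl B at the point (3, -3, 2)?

(-63, 36, 68)

(∇×B)₁ = ∂B₃/∂y − ∂B₂/∂z = -5*x^2 + 2*x*y
(∇×B)₂ = ∂B₁/∂z − ∂B₃/∂x = 12*z + 12
(∇×B)₃ = ∂B₂/∂x − ∂B₁/∂y = 10*x*z - 2*y*z - 4
∇×B = (-5*x^2 + 2*x*y, 12*z + 12, 10*x*z - 2*y*z - 4)
At (3, -3, 2): (-63, 36, 68).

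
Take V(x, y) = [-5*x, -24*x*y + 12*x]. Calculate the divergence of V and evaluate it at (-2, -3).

∂V₁/∂x = -5
∂V₂/∂y = -24*x
∇·V = -24*x - 5
At (-2, -3): 43.

43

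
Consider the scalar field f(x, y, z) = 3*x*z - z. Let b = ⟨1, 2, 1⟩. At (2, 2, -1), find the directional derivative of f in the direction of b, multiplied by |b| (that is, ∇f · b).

2

∂f/∂x = 3*z
∂f/∂y = 0
∂f/∂z = 3*x - 1
∇f at (2, 2, -1) = (-3, 0, 5)
∇f · b = (-3)(1) + (0)(2) + (5)(1) = 2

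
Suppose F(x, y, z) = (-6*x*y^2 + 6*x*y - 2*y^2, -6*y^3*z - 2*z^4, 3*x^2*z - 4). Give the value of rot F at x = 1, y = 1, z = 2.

(∇×F)₁ = ∂F₃/∂y − ∂F₂/∂z = 6*y^3 + 8*z^3
(∇×F)₂ = ∂F₁/∂z − ∂F₃/∂x = -6*x*z
(∇×F)₃ = ∂F₂/∂x − ∂F₁/∂y = 12*x*y - 6*x + 4*y
∇×F = (6*y^3 + 8*z^3, -6*x*z, 12*x*y - 6*x + 4*y)
At (1, 1, 2): (70, -12, 10).

(70, -12, 10)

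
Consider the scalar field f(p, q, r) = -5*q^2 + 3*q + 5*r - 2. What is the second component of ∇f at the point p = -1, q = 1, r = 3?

(∇f)_2 = ∂f/∂q = -10*q + 3
At (-1, 1, 3): -7.

-7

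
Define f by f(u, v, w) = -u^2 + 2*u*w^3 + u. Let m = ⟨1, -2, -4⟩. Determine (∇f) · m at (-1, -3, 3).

∂f/∂u = -2*u + 2*w^3 + 1
∂f/∂v = 0
∂f/∂w = 6*u*w^2
∇f at (-1, -3, 3) = (57, 0, -54)
∇f · m = (57)(1) + (0)(-2) + (-54)(-4) = 273

273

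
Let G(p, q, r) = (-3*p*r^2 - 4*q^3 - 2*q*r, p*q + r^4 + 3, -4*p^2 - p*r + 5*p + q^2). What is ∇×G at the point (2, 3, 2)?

(∇×G)₁ = ∂G₃/∂q − ∂G₂/∂r = 2*q - 4*r^3
(∇×G)₂ = ∂G₁/∂r − ∂G₃/∂p = -6*p*r + 8*p - 2*q + r - 5
(∇×G)₃ = ∂G₂/∂p − ∂G₁/∂q = 12*q^2 + q + 2*r
∇×G = (2*q - 4*r^3, -6*p*r + 8*p - 2*q + r - 5, 12*q^2 + q + 2*r)
At (2, 3, 2): (-26, -17, 115).

(-26, -17, 115)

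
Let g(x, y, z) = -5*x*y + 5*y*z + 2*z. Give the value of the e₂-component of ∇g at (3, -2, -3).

-30

(∇g)_2 = ∂g/∂y = -5*x + 5*z
At (3, -2, -3): -30.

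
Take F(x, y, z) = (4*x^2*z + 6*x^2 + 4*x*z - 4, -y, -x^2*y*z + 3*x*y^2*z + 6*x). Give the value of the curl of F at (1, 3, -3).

(-51, 65, 0)

(∇×F)₁ = ∂F₃/∂y − ∂F₂/∂z = -x^2*z + 6*x*y*z
(∇×F)₂ = ∂F₁/∂z − ∂F₃/∂x = 4*x^2 + 2*x*y*z + 4*x - 3*y^2*z - 6
(∇×F)₃ = ∂F₂/∂x − ∂F₁/∂y = 0
∇×F = (-x^2*z + 6*x*y*z, 4*x^2 + 2*x*y*z + 4*x - 3*y^2*z - 6, 0)
At (1, 3, -3): (-51, 65, 0).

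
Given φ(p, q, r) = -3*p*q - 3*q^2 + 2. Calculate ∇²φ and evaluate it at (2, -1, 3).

∂²φ/∂p² = 0
∂²φ/∂q² = -6
∂²φ/∂r² = 0
∇²φ = -6
At (2, -1, 3): -6.

-6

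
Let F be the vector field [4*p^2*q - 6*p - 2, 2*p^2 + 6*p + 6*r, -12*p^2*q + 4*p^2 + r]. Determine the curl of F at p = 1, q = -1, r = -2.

(∇×F)₁ = ∂F₃/∂q − ∂F₂/∂r = -12*p^2 - 6
(∇×F)₂ = ∂F₁/∂r − ∂F₃/∂p = 24*p*q - 8*p
(∇×F)₃ = ∂F₂/∂p − ∂F₁/∂q = -4*p^2 + 4*p + 6
∇×F = (-12*p^2 - 6, 24*p*q - 8*p, -4*p^2 + 4*p + 6)
At (1, -1, -2): (-18, -32, 6).

(-18, -32, 6)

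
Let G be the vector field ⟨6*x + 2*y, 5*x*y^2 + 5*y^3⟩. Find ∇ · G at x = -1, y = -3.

171

∂G₁/∂x = 6
∂G₂/∂y = 10*x*y + 15*y^2
∇·G = 10*x*y + 15*y^2 + 6
At (-1, -3): 171.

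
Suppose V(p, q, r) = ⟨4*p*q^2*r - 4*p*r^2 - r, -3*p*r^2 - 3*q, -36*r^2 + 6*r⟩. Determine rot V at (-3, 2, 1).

(∇×V)₁ = ∂V₃/∂q − ∂V₂/∂r = 6*p*r
(∇×V)₂ = ∂V₁/∂r − ∂V₃/∂p = 4*p*q^2 - 8*p*r - 1
(∇×V)₃ = ∂V₂/∂p − ∂V₁/∂q = -8*p*q*r - 3*r^2
∇×V = (6*p*r, 4*p*q^2 - 8*p*r - 1, -8*p*q*r - 3*r^2)
At (-3, 2, 1): (-18, -25, 45).

(-18, -25, 45)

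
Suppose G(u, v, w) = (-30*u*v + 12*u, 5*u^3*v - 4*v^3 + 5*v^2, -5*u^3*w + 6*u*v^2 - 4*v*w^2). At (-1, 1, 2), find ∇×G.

(∇×G)₁ = ∂G₃/∂v − ∂G₂/∂w = 12*u*v - 4*w^2
(∇×G)₂ = ∂G₁/∂w − ∂G₃/∂u = 15*u^2*w - 6*v^2
(∇×G)₃ = ∂G₂/∂u − ∂G₁/∂v = 15*u^2*v + 30*u
∇×G = (12*u*v - 4*w^2, 15*u^2*w - 6*v^2, 15*u^2*v + 30*u)
At (-1, 1, 2): (-28, 24, -15).

(-28, 24, -15)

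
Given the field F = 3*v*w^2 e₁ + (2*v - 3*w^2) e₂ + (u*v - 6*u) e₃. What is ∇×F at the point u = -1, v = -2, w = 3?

(∇×F)₁ = ∂F₃/∂v − ∂F₂/∂w = u + 6*w
(∇×F)₂ = ∂F₁/∂w − ∂F₃/∂u = 6*v*w - v + 6
(∇×F)₃ = ∂F₂/∂u − ∂F₁/∂v = -3*w^2
∇×F = (u + 6*w, 6*v*w - v + 6, -3*w^2)
At (-1, -2, 3): (17, -28, -27).

(17, -28, -27)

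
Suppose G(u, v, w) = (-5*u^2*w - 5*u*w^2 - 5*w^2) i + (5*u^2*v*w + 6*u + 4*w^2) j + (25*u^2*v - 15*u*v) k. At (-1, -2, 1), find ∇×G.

(∇×G)₁ = ∂G₃/∂v − ∂G₂/∂w = -5*u^2*v + 25*u^2 - 15*u - 8*w
(∇×G)₂ = ∂G₁/∂w − ∂G₃/∂u = -5*u^2 - 50*u*v - 10*u*w + 15*v - 10*w
(∇×G)₃ = ∂G₂/∂u − ∂G₁/∂v = 10*u*v*w + 6
∇×G = (-5*u^2*v + 25*u^2 - 15*u - 8*w, -5*u^2 - 50*u*v - 10*u*w + 15*v - 10*w, 10*u*v*w + 6)
At (-1, -2, 1): (42, -135, 26).

(42, -135, 26)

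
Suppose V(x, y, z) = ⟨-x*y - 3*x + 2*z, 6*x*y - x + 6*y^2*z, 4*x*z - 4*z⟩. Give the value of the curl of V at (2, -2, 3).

(∇×V)₁ = ∂V₃/∂y − ∂V₂/∂z = -6*y^2
(∇×V)₂ = ∂V₁/∂z − ∂V₃/∂x = -4*z + 2
(∇×V)₃ = ∂V₂/∂x − ∂V₁/∂y = x + 6*y - 1
∇×V = (-6*y^2, -4*z + 2, x + 6*y - 1)
At (2, -2, 3): (-24, -10, -11).

(-24, -10, -11)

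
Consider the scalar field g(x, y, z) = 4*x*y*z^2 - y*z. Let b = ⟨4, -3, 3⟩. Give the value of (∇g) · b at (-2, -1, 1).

62

∂g/∂x = 4*y*z^2
∂g/∂y = 4*x*z^2 - z
∂g/∂z = 8*x*y*z - y
∇g at (-2, -1, 1) = (-4, -9, 17)
∇g · b = (-4)(4) + (-9)(-3) + (17)(3) = 62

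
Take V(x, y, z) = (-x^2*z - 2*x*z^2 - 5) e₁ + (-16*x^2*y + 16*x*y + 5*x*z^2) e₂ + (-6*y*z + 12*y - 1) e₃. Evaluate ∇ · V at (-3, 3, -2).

∂V₁/∂x = -2*x*z - 2*z^2
∂V₂/∂y = -16*x^2 + 16*x
∂V₃/∂z = -6*y
∇·V = -16*x^2 - 2*x*z + 16*x - 6*y - 2*z^2
At (-3, 3, -2): -230.

-230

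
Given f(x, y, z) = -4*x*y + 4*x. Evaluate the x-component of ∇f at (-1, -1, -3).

(∇f)_1 = ∂f/∂x = -4*y + 4
At (-1, -1, -3): 8.

8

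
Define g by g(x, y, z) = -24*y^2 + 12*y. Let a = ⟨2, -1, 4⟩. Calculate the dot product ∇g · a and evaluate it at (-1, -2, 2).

∂g/∂x = 0
∂g/∂y = -48*y + 12
∂g/∂z = 0
∇g at (-1, -2, 2) = (0, 108, 0)
∇g · a = (0)(2) + (108)(-1) + (0)(4) = -108

-108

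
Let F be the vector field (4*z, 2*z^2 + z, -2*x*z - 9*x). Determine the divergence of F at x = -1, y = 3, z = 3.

2

∂F₁/∂x = 0
∂F₂/∂y = 0
∂F₃/∂z = -2*x
∇·F = -2*x
At (-1, 3, 3): 2.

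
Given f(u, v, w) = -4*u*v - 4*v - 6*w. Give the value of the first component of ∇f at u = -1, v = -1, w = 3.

(∇f)_1 = ∂f/∂u = -4*v
At (-1, -1, 3): 4.

4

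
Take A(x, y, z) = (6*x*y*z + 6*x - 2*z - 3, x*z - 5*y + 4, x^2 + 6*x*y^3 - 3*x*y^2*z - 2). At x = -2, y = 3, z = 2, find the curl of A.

(-250, -142, 26)

(∇×A)₁ = ∂A₃/∂y − ∂A₂/∂z = 18*x*y^2 - 6*x*y*z - x
(∇×A)₂ = ∂A₁/∂z − ∂A₃/∂x = 6*x*y - 2*x - 6*y^3 + 3*y^2*z - 2
(∇×A)₃ = ∂A₂/∂x − ∂A₁/∂y = -6*x*z + z
∇×A = (18*x*y^2 - 6*x*y*z - x, 6*x*y - 2*x - 6*y^3 + 3*y^2*z - 2, -6*x*z + z)
At (-2, 3, 2): (-250, -142, 26).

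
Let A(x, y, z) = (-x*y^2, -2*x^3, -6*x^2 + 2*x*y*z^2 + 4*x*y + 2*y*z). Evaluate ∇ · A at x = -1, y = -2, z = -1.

-16

∂A₁/∂x = -y^2
∂A₂/∂y = 0
∂A₃/∂z = 4*x*y*z + 2*y
∇·A = 4*x*y*z - y^2 + 2*y
At (-1, -2, -1): -16.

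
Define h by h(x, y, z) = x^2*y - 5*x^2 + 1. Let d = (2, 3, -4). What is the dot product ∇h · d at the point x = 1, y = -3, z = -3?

-29

∂h/∂x = 2*x*y - 10*x
∂h/∂y = x^2
∂h/∂z = 0
∇h at (1, -3, -3) = (-16, 1, 0)
∇h · d = (-16)(2) + (1)(3) + (0)(-4) = -29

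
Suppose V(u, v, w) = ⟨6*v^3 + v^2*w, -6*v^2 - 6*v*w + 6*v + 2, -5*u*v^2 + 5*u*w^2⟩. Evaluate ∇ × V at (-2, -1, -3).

(-26, -39, -24)

(∇×V)₁ = ∂V₃/∂v − ∂V₂/∂w = -10*u*v + 6*v
(∇×V)₂ = ∂V₁/∂w − ∂V₃/∂u = 6*v^2 - 5*w^2
(∇×V)₃ = ∂V₂/∂u − ∂V₁/∂v = -18*v^2 - 2*v*w
∇×V = (-10*u*v + 6*v, 6*v^2 - 5*w^2, -18*v^2 - 2*v*w)
At (-2, -1, -3): (-26, -39, -24).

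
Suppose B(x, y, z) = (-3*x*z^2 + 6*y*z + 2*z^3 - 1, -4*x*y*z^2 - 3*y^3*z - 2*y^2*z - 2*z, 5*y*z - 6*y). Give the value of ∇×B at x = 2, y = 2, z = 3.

(∇×B)₁ = ∂B₃/∂y − ∂B₂/∂z = 8*x*y*z + 3*y^3 + 2*y^2 + 5*z - 4
(∇×B)₂ = ∂B₁/∂z − ∂B₃/∂x = -6*x*z + 6*y + 6*z^2
(∇×B)₃ = ∂B₂/∂x − ∂B₁/∂y = -4*y*z^2 - 6*z
∇×B = (8*x*y*z + 3*y^3 + 2*y^2 + 5*z - 4, -6*x*z + 6*y + 6*z^2, -4*y*z^2 - 6*z)
At (2, 2, 3): (139, 30, -90).

(139, 30, -90)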